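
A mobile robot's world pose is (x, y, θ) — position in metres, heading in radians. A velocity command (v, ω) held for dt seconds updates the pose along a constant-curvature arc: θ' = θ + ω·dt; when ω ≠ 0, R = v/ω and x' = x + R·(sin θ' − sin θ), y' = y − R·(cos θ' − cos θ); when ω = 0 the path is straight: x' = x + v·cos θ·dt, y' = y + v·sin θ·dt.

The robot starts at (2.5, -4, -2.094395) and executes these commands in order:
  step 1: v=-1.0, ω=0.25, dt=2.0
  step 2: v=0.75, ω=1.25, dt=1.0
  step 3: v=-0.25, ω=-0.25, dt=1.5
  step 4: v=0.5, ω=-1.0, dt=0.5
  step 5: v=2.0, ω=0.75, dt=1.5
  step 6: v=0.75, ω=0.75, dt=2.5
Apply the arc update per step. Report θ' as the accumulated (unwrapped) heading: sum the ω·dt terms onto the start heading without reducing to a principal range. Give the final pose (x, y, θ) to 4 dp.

(6.5754, -3.2213, 1.7806)

step 1: θ'=-1.5944 (R=-4.0000) → pose (3.0348, -2.0944, -1.5944)
step 2: θ'=-0.3444 (R=0.6000) → pose (3.4320, -2.6733, -0.3444)
step 3: θ'=-0.7194 (R=1.0000) → pose (3.1107, -2.4842, -0.7194)
step 4: θ'=-1.2194 (R=-0.5000) → pose (3.2507, -2.6882, -1.2194)
step 5: θ'=-0.0944 (R=2.6667) → pose (5.5031, -4.4251, -0.0944)
step 6: θ'=1.7806 (R=1.0000) → pose (6.5754, -3.2213, 1.7806)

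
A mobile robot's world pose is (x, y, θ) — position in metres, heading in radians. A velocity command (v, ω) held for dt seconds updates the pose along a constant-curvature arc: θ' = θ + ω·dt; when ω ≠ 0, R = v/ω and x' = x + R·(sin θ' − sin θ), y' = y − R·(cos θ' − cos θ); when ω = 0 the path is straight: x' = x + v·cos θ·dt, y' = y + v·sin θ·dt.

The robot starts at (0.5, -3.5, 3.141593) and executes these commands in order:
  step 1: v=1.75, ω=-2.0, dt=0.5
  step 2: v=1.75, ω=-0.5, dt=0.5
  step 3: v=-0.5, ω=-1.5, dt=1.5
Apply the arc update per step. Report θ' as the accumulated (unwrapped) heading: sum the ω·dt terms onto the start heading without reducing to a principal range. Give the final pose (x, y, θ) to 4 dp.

step 1: θ'=2.1416 (R=-0.8750) → pose (-0.2363, -3.0978, 2.1416)
step 2: θ'=1.8916 (R=-3.5000) → pose (-0.6126, -2.3103, 1.8916)
step 3: θ'=-0.3584 (R=0.3333) → pose (-1.0458, -2.7276, -0.3584)

(-1.0458, -2.7276, -0.3584)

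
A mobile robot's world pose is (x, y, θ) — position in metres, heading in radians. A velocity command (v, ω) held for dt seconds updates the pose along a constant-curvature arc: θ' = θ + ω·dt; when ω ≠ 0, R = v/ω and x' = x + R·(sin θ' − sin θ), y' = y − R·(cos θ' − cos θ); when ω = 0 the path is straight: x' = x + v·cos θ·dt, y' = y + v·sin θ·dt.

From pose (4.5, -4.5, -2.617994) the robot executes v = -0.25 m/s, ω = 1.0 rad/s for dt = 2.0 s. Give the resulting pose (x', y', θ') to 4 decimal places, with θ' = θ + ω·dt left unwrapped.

θ' = -2.6180 + 1.0·2.0 = -0.6180
R = v/ω = -0.25/1.0 = -0.2500
x' = 4.5 + -0.2500·(sin -0.6180 − sin -2.6180) = 4.5199
y' = -4.5 − -0.2500·(cos -0.6180 − cos -2.6180) = -4.0797

(4.5199, -4.0797, -0.6180)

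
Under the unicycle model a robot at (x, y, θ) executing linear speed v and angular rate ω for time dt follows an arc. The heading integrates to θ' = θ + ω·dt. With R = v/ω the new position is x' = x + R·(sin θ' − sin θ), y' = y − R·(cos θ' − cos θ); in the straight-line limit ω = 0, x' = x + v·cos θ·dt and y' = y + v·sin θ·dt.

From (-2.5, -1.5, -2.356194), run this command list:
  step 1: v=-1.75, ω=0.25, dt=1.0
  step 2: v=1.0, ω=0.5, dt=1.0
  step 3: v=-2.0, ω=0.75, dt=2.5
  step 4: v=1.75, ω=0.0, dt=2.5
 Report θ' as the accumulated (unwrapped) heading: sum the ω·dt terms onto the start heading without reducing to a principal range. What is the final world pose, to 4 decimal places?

step 1: θ'=-2.1062 (R=-7.0000) → pose (-1.4293, -0.1215, -2.1062)
step 2: θ'=-1.6062 (R=2.0000) → pose (-1.7079, -1.0711, -1.6062)
step 3: θ'=0.2688 (R=-2.6667) → pose (-5.0811, 1.5942, 0.2688)
step 4: θ'=0.2688 (straight) → pose (-0.8632, 2.7561, 0.2688)

(-0.8632, 2.7561, 0.2688)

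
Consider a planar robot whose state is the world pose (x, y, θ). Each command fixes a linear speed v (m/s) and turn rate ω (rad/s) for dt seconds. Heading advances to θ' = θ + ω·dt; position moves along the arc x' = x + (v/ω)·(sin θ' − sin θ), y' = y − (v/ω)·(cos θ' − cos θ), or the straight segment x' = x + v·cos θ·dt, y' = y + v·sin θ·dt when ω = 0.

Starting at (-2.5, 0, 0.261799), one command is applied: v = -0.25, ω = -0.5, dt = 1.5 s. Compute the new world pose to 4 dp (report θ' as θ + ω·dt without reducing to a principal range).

(-2.8639, 0.0414, -0.4882)

θ' = 0.2618 + -0.5·1.5 = -0.4882
R = v/ω = -0.25/-0.5 = 0.5000
x' = -2.5 + 0.5000·(sin -0.4882 − sin 0.2618) = -2.8639
y' = 0 − 0.5000·(cos -0.4882 − cos 0.2618) = 0.0414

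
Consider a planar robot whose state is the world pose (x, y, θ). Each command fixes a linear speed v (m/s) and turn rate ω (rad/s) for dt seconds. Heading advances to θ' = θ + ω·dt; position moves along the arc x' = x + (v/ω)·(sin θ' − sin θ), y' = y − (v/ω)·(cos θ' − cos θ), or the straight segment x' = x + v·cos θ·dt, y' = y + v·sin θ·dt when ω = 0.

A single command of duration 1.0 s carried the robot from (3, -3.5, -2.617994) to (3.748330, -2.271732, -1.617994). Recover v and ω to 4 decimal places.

Δθ = -1.617994 − -2.617994 = 1.000000
ω = Δθ/dt = 1.000000/1.0 = 1.0000
R = −Δy/(cos θ' − cos θ) = -1.5000
v = R·ω = -1.5000·1.0000 = -1.5000

v = -1.5000, ω = 1.0000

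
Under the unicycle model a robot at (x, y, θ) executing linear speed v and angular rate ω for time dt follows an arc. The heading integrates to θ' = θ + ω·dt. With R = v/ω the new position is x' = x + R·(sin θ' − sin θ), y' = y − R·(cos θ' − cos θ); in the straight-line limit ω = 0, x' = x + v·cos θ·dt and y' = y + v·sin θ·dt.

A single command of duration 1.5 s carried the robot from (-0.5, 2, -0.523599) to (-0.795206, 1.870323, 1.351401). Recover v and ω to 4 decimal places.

Δθ = 1.351401 − -0.523599 = 1.875000
ω = Δθ/dt = 1.875000/1.5 = 1.2500
R = Δx/(sin θ' − sin θ) = -0.2000
v = R·ω = -0.2000·1.2500 = -0.2500

v = -0.2500, ω = 1.2500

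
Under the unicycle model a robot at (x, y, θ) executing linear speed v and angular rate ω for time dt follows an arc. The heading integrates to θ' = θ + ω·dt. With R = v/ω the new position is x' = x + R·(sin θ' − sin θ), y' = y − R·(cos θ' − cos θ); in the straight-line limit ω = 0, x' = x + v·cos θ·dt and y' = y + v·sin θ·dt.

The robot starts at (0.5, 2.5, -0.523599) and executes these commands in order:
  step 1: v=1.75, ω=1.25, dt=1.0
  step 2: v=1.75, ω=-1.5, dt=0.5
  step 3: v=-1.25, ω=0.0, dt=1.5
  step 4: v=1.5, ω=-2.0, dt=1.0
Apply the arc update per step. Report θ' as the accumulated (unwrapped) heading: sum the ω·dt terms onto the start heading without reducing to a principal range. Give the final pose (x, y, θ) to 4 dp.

step 1: θ'=0.7264 (R=1.4000) → pose (2.1299, 2.6658, 0.7264)
step 2: θ'=-0.0236 (R=-1.1667) → pose (2.9323, 2.9600, -0.0236)
step 3: θ'=-0.0236 (straight) → pose (1.0578, 3.0043, -0.0236)
step 4: θ'=-2.0236 (R=-0.7500) → pose (1.7145, 1.9264, -2.0236)

(1.7145, 1.9264, -2.0236)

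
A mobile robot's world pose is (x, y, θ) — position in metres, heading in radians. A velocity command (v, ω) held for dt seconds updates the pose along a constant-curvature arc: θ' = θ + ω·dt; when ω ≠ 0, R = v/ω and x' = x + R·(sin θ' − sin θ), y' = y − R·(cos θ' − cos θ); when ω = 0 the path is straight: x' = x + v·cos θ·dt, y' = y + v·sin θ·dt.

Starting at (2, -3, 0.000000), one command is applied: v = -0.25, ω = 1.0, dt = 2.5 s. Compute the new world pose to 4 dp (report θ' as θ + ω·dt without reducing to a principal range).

θ' = 0.0000 + 1.0·2.5 = 2.5000
R = v/ω = -0.25/1.0 = -0.2500
x' = 2 + -0.2500·(sin 2.5000 − sin 0.0000) = 1.8504
y' = -3 − -0.2500·(cos 2.5000 − cos 0.0000) = -3.4503

(1.8504, -3.4503, 2.5000)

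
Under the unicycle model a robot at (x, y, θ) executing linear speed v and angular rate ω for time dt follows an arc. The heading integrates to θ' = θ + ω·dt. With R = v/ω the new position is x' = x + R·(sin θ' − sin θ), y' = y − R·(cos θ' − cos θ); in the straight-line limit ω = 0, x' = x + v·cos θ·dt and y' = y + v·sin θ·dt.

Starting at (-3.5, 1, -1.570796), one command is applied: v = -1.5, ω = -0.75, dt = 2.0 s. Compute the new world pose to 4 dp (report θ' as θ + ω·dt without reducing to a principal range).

(-1.6415, 2.9950, -3.0708)

θ' = -1.5708 + -0.75·2.0 = -3.0708
R = v/ω = -1.5/-0.75 = 2.0000
x' = -3.5 + 2.0000·(sin -3.0708 − sin -1.5708) = -1.6415
y' = 1 − 2.0000·(cos -3.0708 − cos -1.5708) = 2.9950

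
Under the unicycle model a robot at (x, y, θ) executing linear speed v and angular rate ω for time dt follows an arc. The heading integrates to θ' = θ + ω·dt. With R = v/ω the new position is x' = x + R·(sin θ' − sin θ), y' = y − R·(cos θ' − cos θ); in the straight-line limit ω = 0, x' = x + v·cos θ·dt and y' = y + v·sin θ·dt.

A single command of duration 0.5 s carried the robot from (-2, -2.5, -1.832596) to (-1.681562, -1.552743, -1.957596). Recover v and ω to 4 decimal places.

v = -2.0000, ω = -0.2500

Δθ = -1.957596 − -1.832596 = -0.125000
ω = Δθ/dt = -0.125000/0.5 = -0.2500
R = −Δy/(cos θ' − cos θ) = 8.0000
v = R·ω = 8.0000·-0.2500 = -2.0000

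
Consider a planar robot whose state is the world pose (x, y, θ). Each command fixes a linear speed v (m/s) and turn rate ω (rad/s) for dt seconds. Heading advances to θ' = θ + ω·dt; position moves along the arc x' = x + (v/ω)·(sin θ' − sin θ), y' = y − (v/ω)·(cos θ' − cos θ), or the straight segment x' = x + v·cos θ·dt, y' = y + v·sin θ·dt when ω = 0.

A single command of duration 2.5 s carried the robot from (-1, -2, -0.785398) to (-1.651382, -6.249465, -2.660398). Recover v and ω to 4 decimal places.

v = 2.0000, ω = -0.7500

Δθ = -2.660398 − -0.785398 = -1.875000
ω = Δθ/dt = -1.875000/2.5 = -0.7500
R = −Δy/(cos θ' − cos θ) = -2.6667
v = R·ω = -2.6667·-0.7500 = 2.0000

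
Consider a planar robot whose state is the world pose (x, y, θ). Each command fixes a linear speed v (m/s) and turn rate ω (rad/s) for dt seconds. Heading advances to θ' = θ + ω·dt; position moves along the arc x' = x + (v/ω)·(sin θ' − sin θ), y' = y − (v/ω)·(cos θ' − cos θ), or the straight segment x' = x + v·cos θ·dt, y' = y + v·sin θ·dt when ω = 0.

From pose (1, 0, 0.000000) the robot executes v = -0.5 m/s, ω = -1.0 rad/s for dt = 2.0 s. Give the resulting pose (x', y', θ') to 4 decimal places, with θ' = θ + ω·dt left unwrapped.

θ' = 0.0000 + -1.0·2.0 = -2.0000
R = v/ω = -0.5/-1.0 = 0.5000
x' = 1 + 0.5000·(sin -2.0000 − sin 0.0000) = 0.5454
y' = 0 − 0.5000·(cos -2.0000 − cos 0.0000) = 0.7081

(0.5454, 0.7081, -2.0000)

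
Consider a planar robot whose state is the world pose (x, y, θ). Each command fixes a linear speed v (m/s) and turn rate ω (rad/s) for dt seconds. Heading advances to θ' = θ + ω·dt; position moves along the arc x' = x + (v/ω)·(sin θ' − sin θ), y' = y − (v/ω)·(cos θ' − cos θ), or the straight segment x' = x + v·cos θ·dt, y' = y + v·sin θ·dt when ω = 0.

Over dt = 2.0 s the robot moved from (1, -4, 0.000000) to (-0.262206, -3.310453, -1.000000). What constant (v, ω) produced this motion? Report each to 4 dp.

Δθ = -1.000000 − 0.000000 = -1.000000
ω = Δθ/dt = -1.000000/2.0 = -0.5000
R = Δx/(sin θ' − sin θ) = 1.5000
v = R·ω = 1.5000·-0.5000 = -0.7500

v = -0.7500, ω = -0.5000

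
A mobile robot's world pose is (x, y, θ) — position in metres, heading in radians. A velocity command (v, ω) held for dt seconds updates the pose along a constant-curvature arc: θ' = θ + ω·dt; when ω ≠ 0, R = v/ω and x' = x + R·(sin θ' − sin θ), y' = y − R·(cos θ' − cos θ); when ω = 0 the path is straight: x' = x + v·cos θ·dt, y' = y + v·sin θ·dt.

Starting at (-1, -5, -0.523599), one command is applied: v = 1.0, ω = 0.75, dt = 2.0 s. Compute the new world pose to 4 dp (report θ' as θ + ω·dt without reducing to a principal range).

(0.7713, -4.5920, 0.9764)

θ' = -0.5236 + 0.75·2.0 = 0.9764
R = v/ω = 1.0/0.75 = 1.3333
x' = -1 + 1.3333·(sin 0.9764 − sin -0.5236) = 0.7713
y' = -5 − 1.3333·(cos 0.9764 − cos -0.5236) = -4.5920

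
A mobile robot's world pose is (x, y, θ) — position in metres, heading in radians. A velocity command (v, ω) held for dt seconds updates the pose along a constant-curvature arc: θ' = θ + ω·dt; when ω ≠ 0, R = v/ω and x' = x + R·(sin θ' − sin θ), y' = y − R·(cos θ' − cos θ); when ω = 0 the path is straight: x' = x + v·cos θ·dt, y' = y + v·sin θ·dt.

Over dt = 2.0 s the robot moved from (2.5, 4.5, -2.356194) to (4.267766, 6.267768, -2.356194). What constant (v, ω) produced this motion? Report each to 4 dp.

v = -1.2500, ω = 0.0000

Δθ = -2.356194 − -2.356194 = 0.000000
ω = Δθ/dt = 0.000000/2.0 = 0.0000
ω = 0 → v = (Δx·cos θ + Δy·sin θ)/dt = -1.2500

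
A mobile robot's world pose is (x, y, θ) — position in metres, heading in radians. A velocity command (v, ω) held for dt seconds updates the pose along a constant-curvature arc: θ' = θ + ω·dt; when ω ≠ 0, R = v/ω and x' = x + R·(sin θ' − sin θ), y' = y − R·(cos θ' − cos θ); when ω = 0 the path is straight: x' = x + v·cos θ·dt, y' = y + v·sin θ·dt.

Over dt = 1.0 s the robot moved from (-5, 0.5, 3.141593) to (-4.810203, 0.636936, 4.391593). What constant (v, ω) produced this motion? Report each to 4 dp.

v = -0.2500, ω = 1.2500

Δθ = 4.391593 − 3.141593 = 1.250000
ω = Δθ/dt = 1.250000/1.0 = 1.2500
R = Δx/(sin θ' − sin θ) = -0.2000
v = R·ω = -0.2000·1.2500 = -0.2500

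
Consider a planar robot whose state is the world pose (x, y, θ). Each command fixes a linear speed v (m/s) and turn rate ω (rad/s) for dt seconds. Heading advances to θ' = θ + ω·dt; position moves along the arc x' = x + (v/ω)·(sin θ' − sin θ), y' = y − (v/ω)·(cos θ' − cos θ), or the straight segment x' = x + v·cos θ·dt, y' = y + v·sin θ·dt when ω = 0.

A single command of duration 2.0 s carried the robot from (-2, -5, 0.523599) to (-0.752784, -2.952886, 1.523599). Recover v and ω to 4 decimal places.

Δθ = 1.523599 − 0.523599 = 1.000000
ω = Δθ/dt = 1.000000/2.0 = 0.5000
R = −Δy/(cos θ' − cos θ) = 2.5000
v = R·ω = 2.5000·0.5000 = 1.2500

v = 1.2500, ω = 0.5000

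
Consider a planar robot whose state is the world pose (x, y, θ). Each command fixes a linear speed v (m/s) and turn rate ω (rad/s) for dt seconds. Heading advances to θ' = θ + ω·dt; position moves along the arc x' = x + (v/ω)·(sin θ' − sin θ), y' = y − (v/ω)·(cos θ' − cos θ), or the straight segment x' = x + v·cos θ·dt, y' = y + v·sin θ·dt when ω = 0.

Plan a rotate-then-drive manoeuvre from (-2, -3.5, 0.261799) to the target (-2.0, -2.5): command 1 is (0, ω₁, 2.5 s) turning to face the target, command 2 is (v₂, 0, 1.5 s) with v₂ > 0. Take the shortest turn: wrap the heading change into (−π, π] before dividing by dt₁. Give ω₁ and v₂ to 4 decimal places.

ω₁ = 0.5236, v₂ = 0.6667

heading to target = atan2(-2.5−-3.5, -2−-2) = 1.5708
Δθ = wrap(1.5708 − 0.2618) = 1.3090; ω₁ = Δθ/dt₁ = 0.5236
distance = √((-2−-2)² + (-2.5−-3.5)²) = 1.0000; v₂ = distance/dt₂ = 0.6667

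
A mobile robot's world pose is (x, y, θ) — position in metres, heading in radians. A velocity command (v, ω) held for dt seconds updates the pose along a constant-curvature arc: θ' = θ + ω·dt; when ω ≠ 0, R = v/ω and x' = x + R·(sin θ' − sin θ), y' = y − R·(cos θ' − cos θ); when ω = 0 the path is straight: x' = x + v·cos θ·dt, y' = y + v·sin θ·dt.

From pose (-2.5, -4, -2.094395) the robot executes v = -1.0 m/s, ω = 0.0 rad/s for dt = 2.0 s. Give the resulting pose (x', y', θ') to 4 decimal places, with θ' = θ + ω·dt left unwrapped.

θ' = -2.0944 + 0.0·2.0 = -2.0944
ω = 0 → straight: x' = -2.5 + -1.0·cos(-2.0944)·2.0 = -1.5000
y' = -4 + -1.0·sin(-2.0944)·2.0 = -2.2679

(-1.5000, -2.2679, -2.0944)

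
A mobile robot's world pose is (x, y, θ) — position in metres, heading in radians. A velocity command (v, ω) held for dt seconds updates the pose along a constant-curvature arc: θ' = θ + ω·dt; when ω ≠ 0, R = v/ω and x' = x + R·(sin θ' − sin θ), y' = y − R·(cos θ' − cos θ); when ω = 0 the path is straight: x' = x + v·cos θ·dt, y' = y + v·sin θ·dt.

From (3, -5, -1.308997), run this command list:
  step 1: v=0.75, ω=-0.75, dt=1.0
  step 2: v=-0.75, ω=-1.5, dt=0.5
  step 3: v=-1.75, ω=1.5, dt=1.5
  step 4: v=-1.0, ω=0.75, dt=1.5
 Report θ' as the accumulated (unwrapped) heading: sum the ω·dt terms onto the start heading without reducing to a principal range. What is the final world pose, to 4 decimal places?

(2.0113, -3.4029, 0.5660)

step 1: θ'=-2.0590 (R=-1.0000) → pose (2.9173, -5.7279, -2.0590)
step 2: θ'=-2.8090 (R=0.5000) → pose (3.1956, -5.4898, -2.8090)
step 3: θ'=-0.5590 (R=-1.1667) → pose (3.4334, -3.3980, -0.5590)
step 4: θ'=0.5660 (R=-1.3333) → pose (2.0113, -3.4029, 0.5660)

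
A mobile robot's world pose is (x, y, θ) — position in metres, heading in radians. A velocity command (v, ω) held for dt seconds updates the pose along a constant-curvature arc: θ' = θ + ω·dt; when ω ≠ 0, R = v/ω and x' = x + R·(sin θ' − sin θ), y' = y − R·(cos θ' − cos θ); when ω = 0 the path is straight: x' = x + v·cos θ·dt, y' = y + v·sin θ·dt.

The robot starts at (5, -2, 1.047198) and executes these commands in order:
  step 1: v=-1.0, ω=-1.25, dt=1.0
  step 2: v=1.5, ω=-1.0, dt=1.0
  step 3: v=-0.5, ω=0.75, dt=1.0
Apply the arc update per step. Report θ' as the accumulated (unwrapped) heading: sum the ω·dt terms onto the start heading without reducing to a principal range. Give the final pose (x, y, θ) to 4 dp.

step 1: θ'=-0.2028 (R=0.8000) → pose (4.1460, -2.3836, -0.2028)
step 2: θ'=-1.2028 (R=-1.5000) → pose (5.2435, -3.3132, -1.2028)
step 3: θ'=-0.4528 (R=-0.6667) → pose (4.9131, -2.9536, -0.4528)

(4.9131, -2.9536, -0.4528)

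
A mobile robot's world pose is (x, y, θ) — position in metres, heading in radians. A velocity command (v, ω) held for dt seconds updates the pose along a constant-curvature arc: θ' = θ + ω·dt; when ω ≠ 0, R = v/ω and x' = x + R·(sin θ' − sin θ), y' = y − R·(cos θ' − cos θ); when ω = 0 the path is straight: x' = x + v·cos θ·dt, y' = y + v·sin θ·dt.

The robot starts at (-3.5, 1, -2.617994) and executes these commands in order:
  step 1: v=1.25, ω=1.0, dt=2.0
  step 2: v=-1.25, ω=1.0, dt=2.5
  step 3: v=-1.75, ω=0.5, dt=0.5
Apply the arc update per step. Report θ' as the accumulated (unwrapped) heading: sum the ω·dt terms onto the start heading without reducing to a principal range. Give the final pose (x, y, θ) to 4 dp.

step 1: θ'=-0.6180 (R=1.2500) → pose (-3.5993, -1.1013, -0.6180)
step 2: θ'=1.8820 (R=-1.2500) → pose (-5.5135, -2.5029, 1.8820)
step 3: θ'=2.1320 (R=-3.5000) → pose (-5.1447, -3.2939, 2.1320)

(-5.1447, -3.2939, 2.1320)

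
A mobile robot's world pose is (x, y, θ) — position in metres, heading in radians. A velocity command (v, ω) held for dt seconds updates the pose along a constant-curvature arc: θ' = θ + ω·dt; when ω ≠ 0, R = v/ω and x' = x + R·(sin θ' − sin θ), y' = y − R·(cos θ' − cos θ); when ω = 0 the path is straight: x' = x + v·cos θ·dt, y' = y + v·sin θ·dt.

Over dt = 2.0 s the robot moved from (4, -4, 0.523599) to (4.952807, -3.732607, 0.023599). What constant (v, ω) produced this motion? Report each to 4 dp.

v = 0.5000, ω = -0.2500

Δθ = 0.023599 − 0.523599 = -0.500000
ω = Δθ/dt = -0.500000/2.0 = -0.2500
R = Δx/(sin θ' − sin θ) = -2.0000
v = R·ω = -2.0000·-0.2500 = 0.5000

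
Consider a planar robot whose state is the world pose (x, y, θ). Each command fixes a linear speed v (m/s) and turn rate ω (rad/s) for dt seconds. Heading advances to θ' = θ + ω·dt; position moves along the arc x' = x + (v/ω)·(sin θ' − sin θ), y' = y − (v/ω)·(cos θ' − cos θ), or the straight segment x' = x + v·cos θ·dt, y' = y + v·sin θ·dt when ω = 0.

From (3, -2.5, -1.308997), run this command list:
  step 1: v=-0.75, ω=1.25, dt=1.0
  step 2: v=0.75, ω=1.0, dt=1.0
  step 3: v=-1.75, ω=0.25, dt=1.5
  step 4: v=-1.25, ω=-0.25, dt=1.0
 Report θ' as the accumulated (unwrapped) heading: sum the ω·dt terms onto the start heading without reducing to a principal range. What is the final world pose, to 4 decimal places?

step 1: θ'=-0.0590 (R=-0.6000) → pose (2.4558, -2.0563, -0.0590)
step 2: θ'=0.9410 (R=0.7500) → pose (3.1062, -1.7494, 0.9410)
step 3: θ'=1.3160 (R=-7.0000) → pose (1.9892, -4.1079, 1.3160)
step 4: θ'=1.0660 (R=5.0000) → pose (1.5270, -5.2658, 1.0660)

(1.5270, -5.2658, 1.0660)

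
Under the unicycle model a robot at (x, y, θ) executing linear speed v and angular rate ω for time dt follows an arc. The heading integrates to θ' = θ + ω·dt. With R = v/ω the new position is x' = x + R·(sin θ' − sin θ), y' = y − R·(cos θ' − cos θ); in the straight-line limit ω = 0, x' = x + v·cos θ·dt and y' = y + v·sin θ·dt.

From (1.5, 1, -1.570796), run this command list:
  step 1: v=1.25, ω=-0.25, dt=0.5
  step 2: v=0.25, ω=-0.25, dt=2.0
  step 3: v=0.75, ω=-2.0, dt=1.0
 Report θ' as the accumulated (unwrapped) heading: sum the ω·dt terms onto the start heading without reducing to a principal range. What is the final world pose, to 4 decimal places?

(0.6496, -0.0496, -4.1958)

step 1: θ'=-1.6958 (R=-5.0000) → pose (1.4610, 0.3766, -1.6958)
step 2: θ'=-2.1958 (R=-1.0000) → pose (1.2798, -0.0838, -2.1958)
step 3: θ'=-4.1958 (R=-0.3750) → pose (0.6496, -0.0496, -4.1958)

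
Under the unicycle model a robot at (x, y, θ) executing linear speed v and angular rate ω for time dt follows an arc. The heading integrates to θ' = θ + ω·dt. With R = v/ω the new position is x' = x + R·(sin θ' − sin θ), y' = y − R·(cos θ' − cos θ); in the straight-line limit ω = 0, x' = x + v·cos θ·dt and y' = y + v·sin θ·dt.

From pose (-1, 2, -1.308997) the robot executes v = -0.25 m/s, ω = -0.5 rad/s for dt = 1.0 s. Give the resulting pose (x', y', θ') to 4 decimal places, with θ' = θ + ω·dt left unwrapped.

θ' = -1.3090 + -0.5·1.0 = -1.8090
R = v/ω = -0.25/-0.5 = 0.5000
x' = -1 + 0.5000·(sin -1.8090 − sin -1.3090) = -1.0029
y' = 2 − 0.5000·(cos -1.8090 − cos -1.3090) = 2.2474

(-1.0029, 2.2474, -1.8090)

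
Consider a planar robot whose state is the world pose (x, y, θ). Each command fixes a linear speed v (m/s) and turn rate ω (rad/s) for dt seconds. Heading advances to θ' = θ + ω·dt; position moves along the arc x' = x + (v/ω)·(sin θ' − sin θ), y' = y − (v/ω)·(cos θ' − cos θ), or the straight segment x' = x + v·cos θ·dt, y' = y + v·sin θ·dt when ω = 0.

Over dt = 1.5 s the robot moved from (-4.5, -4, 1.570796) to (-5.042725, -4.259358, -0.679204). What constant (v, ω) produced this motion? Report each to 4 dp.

Δθ = -0.679204 − 1.570796 = -2.250000
ω = Δθ/dt = -2.250000/1.5 = -1.5000
R = Δx/(sin θ' − sin θ) = 0.3333
v = R·ω = 0.3333·-1.5000 = -0.5000

v = -0.5000, ω = -1.5000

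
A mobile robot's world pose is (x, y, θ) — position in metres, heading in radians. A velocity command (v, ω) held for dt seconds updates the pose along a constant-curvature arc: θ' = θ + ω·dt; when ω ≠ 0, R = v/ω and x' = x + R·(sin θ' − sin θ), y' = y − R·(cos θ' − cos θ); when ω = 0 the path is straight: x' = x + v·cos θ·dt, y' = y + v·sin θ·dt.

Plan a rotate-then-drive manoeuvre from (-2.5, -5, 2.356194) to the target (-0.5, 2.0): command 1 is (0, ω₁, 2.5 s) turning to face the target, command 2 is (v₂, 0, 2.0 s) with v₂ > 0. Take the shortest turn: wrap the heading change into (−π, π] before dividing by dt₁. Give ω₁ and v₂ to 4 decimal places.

heading to target = atan2(2−-5, -0.5−-2.5) = 1.2925
Δθ = wrap(1.2925 − 2.3562) = -1.0637; ω₁ = Δθ/dt₁ = -0.4255
distance = √((-0.5−-2.5)² + (2−-5)²) = 7.2801; v₂ = distance/dt₂ = 3.6401

ω₁ = -0.4255, v₂ = 3.6401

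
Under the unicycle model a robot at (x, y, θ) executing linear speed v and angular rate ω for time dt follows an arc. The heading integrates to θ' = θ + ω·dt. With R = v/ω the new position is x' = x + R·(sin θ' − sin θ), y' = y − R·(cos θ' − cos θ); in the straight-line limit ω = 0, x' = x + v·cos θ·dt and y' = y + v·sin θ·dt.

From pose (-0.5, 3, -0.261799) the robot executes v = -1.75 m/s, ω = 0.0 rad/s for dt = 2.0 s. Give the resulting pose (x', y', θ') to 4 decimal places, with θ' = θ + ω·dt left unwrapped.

(-3.8807, 3.9059, -0.2618)

θ' = -0.2618 + 0.0·2.0 = -0.2618
ω = 0 → straight: x' = -0.5 + -1.75·cos(-0.2618)·2.0 = -3.8807
y' = 3 + -1.75·sin(-0.2618)·2.0 = 3.9059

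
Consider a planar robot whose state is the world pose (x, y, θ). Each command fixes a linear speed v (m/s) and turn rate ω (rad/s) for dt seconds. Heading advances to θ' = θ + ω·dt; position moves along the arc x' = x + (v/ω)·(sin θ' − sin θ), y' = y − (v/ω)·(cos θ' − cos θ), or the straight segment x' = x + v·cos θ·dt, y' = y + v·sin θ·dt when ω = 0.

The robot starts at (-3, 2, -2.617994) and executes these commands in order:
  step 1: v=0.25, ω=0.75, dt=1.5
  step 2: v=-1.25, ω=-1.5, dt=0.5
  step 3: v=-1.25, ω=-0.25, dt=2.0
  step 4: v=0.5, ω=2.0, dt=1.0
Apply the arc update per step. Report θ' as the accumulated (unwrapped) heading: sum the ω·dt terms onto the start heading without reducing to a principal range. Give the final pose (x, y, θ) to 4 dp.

(-1.0873, 3.3491, -0.7430)

step 1: θ'=-1.4930 (R=0.3333) → pose (-3.1657, 1.6854, -1.4930)
step 2: θ'=-2.2430 (R=0.8333) → pose (-2.9869, 2.2691, -2.2430)
step 3: θ'=-2.7430 (R=5.0000) → pose (-1.0153, 3.7636, -2.7430)
step 4: θ'=-0.7430 (R=0.2500) → pose (-1.0873, 3.3491, -0.7430)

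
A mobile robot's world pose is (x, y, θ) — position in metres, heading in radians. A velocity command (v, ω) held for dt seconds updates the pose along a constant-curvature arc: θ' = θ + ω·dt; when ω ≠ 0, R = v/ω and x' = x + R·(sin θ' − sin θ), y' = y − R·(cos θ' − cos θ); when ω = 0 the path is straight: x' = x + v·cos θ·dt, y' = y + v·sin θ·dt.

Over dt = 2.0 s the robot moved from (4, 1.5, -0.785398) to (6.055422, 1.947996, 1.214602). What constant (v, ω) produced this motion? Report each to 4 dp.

Δθ = 1.214602 − -0.785398 = 2.000000
ω = Δθ/dt = 2.000000/2.0 = 1.0000
R = Δx/(sin θ' − sin θ) = 1.2500
v = R·ω = 1.2500·1.0000 = 1.2500

v = 1.2500, ω = 1.0000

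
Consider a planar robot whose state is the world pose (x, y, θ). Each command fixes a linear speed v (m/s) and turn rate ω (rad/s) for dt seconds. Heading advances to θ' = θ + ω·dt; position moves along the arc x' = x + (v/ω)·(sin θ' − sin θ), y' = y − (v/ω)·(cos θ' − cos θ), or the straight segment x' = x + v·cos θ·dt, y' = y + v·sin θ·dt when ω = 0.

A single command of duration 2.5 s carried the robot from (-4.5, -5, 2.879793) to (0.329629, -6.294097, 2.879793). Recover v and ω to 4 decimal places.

v = -2.0000, ω = 0.0000

Δθ = 2.879793 − 2.879793 = 0.000000
ω = Δθ/dt = 0.000000/2.5 = 0.0000
ω = 0 → v = (Δx·cos θ + Δy·sin θ)/dt = -2.0000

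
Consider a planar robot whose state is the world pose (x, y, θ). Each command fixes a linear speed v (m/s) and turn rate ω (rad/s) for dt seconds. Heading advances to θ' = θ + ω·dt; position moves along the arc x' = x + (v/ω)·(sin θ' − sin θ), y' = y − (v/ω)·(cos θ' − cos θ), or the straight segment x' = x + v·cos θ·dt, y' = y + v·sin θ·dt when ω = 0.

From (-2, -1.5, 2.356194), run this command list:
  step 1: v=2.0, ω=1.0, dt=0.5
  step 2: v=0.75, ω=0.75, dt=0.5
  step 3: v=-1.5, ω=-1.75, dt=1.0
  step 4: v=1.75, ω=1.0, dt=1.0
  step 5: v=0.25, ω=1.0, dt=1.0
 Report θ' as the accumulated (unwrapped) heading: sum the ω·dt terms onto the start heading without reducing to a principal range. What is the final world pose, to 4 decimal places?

step 1: θ'=2.8562 (R=2.0000) → pose (-2.8511, -0.9951, 2.8562)
step 2: θ'=3.2312 (R=1.0000) → pose (-3.2222, -0.9587, 3.2312)
step 3: θ'=1.4812 (R=0.8571) → pose (-2.2918, -1.8891, 1.4812)
step 4: θ'=2.4812 (R=1.7500) → pose (-2.9612, -0.3504, 2.4812)
step 5: θ'=3.4812 (R=0.2500) → pose (-3.1979, -0.3121, 3.4812)

(-3.1979, -0.3121, 3.4812)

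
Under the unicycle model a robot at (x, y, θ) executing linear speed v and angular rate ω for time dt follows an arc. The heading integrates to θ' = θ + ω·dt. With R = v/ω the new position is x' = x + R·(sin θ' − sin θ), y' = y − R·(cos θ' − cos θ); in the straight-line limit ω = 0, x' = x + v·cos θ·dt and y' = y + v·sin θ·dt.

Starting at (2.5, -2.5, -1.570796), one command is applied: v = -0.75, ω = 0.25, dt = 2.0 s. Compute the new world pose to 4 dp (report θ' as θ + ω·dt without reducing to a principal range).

θ' = -1.5708 + 0.25·2.0 = -1.0708
R = v/ω = -0.75/0.25 = -3.0000
x' = 2.5 + -3.0000·(sin -1.0708 − sin -1.5708) = 2.1327
y' = -2.5 − -3.0000·(cos -1.0708 − cos -1.5708) = -1.0617

(2.1327, -1.0617, -1.0708)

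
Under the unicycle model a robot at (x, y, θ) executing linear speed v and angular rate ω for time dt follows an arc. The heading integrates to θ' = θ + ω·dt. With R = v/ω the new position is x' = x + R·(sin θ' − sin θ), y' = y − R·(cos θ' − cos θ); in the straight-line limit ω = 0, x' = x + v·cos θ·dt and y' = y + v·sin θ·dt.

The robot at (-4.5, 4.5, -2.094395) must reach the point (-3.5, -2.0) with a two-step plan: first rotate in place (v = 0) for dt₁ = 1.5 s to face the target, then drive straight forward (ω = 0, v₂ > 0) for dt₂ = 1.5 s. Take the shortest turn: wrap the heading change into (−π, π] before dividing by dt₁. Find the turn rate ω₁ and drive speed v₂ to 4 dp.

ω₁ = 0.4508, v₂ = 4.3843

heading to target = atan2(-2−4.5, -3.5−-4.5) = -1.4181
Δθ = wrap(-1.4181 − -2.0944) = 0.6762; ω₁ = Δθ/dt₁ = 0.4508
distance = √((-3.5−-4.5)² + (-2−4.5)²) = 6.5765; v₂ = distance/dt₂ = 4.3843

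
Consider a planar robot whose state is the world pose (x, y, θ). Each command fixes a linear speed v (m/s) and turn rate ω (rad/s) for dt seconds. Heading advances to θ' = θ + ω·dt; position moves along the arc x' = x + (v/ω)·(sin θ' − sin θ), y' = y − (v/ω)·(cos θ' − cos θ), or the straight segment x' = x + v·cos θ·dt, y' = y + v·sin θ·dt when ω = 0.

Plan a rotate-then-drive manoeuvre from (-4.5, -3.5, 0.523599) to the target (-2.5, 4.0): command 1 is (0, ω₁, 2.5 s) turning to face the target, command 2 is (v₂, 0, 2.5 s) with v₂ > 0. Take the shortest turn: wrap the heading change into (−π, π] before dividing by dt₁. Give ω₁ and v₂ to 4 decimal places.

heading to target = atan2(4−-3.5, -2.5−-4.5) = 1.3102
Δθ = wrap(1.3102 − 0.5236) = 0.7866; ω₁ = Δθ/dt₁ = 0.3146
distance = √((-2.5−-4.5)² + (4−-3.5)²) = 7.7621; v₂ = distance/dt₂ = 3.1048

ω₁ = 0.3146, v₂ = 3.1048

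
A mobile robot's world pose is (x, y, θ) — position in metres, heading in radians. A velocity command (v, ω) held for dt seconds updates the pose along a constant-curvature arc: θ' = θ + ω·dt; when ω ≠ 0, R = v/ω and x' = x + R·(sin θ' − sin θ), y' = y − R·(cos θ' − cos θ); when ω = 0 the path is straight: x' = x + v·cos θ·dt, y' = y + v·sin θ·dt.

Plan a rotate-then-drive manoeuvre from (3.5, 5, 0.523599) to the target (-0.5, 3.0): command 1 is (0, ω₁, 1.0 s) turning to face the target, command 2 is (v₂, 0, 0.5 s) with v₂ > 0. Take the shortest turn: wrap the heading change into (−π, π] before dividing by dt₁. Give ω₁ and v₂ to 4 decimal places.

heading to target = atan2(3−5, -0.5−3.5) = -2.6779
Δθ = wrap(-2.6779 − 0.5236) = 3.0816; ω₁ = Δθ/dt₁ = 3.0816
distance = √((-0.5−3.5)² + (3−5)²) = 4.4721; v₂ = distance/dt₂ = 8.9443

ω₁ = 3.0816, v₂ = 8.9443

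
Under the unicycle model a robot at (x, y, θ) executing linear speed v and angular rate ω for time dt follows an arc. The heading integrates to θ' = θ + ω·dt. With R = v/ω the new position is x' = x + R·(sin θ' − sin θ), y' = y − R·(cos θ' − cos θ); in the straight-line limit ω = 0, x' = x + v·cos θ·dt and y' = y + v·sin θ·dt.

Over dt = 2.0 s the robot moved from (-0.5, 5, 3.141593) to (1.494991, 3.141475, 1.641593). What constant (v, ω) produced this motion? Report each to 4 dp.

v = -1.5000, ω = -0.7500

Δθ = 1.641593 − 3.141593 = -1.500000
ω = Δθ/dt = -1.500000/2.0 = -0.7500
R = Δx/(sin θ' − sin θ) = 2.0000
v = R·ω = 2.0000·-0.7500 = -1.5000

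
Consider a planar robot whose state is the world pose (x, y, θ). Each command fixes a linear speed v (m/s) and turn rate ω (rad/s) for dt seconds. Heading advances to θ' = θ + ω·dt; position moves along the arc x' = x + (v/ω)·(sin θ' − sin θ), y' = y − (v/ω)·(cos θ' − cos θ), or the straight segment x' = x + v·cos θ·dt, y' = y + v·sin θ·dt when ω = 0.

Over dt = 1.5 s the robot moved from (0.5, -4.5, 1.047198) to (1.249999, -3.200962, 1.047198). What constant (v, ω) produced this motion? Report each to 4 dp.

Δθ = 1.047198 − 1.047198 = 0.000000
ω = Δθ/dt = 0.000000/1.5 = 0.0000
ω = 0 → v = (Δx·cos θ + Δy·sin θ)/dt = 1.0000

v = 1.0000, ω = 0.0000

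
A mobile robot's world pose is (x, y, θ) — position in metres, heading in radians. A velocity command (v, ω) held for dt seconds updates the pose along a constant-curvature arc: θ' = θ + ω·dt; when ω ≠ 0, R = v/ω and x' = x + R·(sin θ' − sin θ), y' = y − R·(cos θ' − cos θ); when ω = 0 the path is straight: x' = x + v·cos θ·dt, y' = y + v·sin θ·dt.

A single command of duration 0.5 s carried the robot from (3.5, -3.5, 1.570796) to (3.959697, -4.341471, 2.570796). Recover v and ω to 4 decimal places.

v = -2.0000, ω = 2.0000

Δθ = 2.570796 − 1.570796 = 1.000000
ω = Δθ/dt = 1.000000/0.5 = 2.0000
R = −Δy/(cos θ' − cos θ) = -1.0000
v = R·ω = -1.0000·2.0000 = -2.0000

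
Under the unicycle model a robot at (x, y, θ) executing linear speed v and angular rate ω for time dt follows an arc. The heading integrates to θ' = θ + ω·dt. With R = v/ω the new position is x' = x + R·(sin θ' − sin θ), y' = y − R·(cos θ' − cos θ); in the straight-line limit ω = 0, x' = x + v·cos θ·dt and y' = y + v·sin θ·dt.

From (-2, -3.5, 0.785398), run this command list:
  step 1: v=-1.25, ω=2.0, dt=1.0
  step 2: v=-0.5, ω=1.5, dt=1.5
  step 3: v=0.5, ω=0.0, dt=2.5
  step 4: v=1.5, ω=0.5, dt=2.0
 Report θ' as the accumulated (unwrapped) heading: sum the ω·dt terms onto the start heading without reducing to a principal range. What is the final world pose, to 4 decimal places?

step 1: θ'=2.7854 (R=-0.6250) → pose (-1.7760, -4.5277, 2.7854)
step 2: θ'=5.0354 (R=-0.3333) → pose (-1.3437, -4.1095, 5.0354)
step 3: θ'=5.0354 (straight) → pose (-0.9469, -5.2948, 5.0354)
step 4: θ'=6.0354 (R=3.0000) → pose (1.1622, -7.2510, 6.0354)

(1.1622, -7.2510, 6.0354)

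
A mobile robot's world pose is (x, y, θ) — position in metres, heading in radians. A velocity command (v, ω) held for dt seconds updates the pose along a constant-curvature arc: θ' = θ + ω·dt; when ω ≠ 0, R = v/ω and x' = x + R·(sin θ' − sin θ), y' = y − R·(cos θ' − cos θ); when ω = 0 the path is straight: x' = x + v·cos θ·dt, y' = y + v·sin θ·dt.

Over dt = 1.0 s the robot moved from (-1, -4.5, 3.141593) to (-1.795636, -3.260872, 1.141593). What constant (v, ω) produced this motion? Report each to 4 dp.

Δθ = 1.141593 − 3.141593 = -2.000000
ω = Δθ/dt = -2.000000/1.0 = -2.0000
R = −Δy/(cos θ' − cos θ) = -0.8750
v = R·ω = -0.8750·-2.0000 = 1.7500

v = 1.7500, ω = -2.0000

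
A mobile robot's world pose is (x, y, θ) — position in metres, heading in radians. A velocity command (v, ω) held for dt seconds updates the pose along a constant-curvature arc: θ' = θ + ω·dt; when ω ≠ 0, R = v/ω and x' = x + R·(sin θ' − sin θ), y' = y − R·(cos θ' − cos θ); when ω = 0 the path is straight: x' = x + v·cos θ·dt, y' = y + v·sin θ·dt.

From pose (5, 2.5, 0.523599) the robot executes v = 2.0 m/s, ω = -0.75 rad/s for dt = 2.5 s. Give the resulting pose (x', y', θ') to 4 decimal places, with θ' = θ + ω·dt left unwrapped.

θ' = 0.5236 + -0.75·2.5 = -1.3514
R = v/ω = 2.0/-0.75 = -2.6667
x' = 5 + -2.6667·(sin -1.3514 − sin 0.5236) = 8.9361
y' = 2.5 − -2.6667·(cos -1.3514 − cos 0.5236) = 0.7710

(8.9361, 0.7710, -1.3514)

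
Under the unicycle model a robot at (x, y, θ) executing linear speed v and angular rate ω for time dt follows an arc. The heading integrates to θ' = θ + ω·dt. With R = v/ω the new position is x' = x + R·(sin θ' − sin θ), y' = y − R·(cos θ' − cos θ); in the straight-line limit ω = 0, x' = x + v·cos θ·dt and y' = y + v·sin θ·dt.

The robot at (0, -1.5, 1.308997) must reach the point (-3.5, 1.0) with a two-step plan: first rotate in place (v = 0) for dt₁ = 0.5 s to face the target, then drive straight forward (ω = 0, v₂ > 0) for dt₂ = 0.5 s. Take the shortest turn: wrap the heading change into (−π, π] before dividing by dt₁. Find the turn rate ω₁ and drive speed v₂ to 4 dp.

ω₁ = 2.4247, v₂ = 8.6023

heading to target = atan2(1−-1.5, -3.5−0) = 2.5213
Δθ = wrap(2.5213 − 1.3090) = 1.2123; ω₁ = Δθ/dt₁ = 2.4247
distance = √((-3.5−0)² + (1−-1.5)²) = 4.3012; v₂ = distance/dt₂ = 8.6023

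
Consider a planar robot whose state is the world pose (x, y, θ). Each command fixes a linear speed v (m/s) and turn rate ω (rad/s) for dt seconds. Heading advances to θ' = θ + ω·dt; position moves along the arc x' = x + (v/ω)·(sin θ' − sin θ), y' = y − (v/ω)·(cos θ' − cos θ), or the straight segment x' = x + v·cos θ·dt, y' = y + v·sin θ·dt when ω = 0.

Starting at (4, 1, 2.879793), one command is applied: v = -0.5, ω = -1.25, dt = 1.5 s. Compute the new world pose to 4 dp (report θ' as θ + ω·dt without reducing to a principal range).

(4.2341, 0.3991, 1.0048)

θ' = 2.8798 + -1.25·1.5 = 1.0048
R = v/ω = -0.5/-1.25 = 0.4000
x' = 4 + 0.4000·(sin 1.0048 − sin 2.8798) = 4.2341
y' = 1 − 0.4000·(cos 1.0048 − cos 2.8798) = 0.3991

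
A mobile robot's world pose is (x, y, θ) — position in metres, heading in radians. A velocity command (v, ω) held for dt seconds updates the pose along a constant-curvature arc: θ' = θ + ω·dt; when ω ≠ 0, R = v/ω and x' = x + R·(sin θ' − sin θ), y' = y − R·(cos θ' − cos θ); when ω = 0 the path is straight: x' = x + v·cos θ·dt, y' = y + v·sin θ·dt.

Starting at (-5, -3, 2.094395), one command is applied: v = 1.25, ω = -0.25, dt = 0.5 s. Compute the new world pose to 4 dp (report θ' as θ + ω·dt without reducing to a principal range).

(-5.2779, -2.4406, 1.9694)

θ' = 2.0944 + -0.25·0.5 = 1.9694
R = v/ω = 1.25/-0.25 = -5.0000
x' = -5 + -5.0000·(sin 1.9694 − sin 2.0944) = -5.2779
y' = -3 − -5.0000·(cos 1.9694 − cos 2.0944) = -2.4406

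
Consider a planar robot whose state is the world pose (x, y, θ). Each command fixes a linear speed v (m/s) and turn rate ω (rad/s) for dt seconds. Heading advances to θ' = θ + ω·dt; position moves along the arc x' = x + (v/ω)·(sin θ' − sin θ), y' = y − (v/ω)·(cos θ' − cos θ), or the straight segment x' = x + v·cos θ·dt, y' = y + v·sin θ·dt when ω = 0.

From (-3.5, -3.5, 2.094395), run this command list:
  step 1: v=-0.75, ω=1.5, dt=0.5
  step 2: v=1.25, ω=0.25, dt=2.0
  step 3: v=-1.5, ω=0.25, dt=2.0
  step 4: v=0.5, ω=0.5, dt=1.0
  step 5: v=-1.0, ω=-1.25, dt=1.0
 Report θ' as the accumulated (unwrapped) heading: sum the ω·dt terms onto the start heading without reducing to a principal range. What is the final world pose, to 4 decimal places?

(-2.5175, -2.2045, 3.0944)

step 1: θ'=2.8444 (R=-0.5000) → pose (-3.2134, -3.7281, 2.8444)
step 2: θ'=3.3444 (R=5.0000) → pose (-5.6847, -3.6114, 3.3444)
step 3: θ'=3.8444 (R=-6.0000) → pose (-3.0150, -2.3125, 3.8444)
step 4: θ'=4.3444 (R=1.0000) → pose (-3.3017, -2.7158, 4.3444)
step 5: θ'=3.0944 (R=0.8000) → pose (-2.5175, -2.2045, 3.0944)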